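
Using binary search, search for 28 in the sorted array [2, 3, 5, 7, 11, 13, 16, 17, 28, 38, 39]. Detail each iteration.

Binary search for 28 in [2, 3, 5, 7, 11, 13, 16, 17, 28, 38, 39]:

lo=0, hi=10, mid=5, arr[mid]=13 -> 13 < 28, search right half
lo=6, hi=10, mid=8, arr[mid]=28 -> Found target at index 8!

Binary search finds 28 at index 8 after 2 comparisons. The search repeatedly halves the search space by comparing with the middle element.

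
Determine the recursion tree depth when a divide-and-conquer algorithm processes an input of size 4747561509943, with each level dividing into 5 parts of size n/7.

For divide and conquer with division factor 7:

Problem sizes at each level:
Level 0: 4747561509943
Level 1: 678223072849
Level 2: 96889010407
Level 3: 13841287201
Level 4: 1977326743
Level 5: 282475249
Level 6: 40353607
Level 7: 5764801
Level 8: 823543
Level 9: 117649
Level 10: 16807
Level 11: 2401
Level 12: 343
Level 13: 49
Level 14: 7
Level 15: 1

The root is level 0 and the size-1 base case is level 15 (the tree spans levels 0 through 15, i.e. 16 levels counting the root), so the depth is the number of divisions: log_7(4747561509943) = 15

The recursion tree depth is log_7(4747561509943) = 15. At each level, the problem size is divided by 7, so it takes 15 divisions to reduce to a base case of size 1. The algorithm makes 5 recursive calls at each level.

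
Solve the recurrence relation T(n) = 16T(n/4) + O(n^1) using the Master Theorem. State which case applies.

Master Theorem for T(n) = 16T(n/4) + O(n^1):

a = 16, b = 4, c = 1
log_b(a) = log_4(16) = 2.0000

Case 1: c = 1 < log_4(16) = 2.0000
T(n) = O(n^(log_4 16)) = O(n^2)

For T(n) = 16T(n/4) + O(n^1): log_4(16) = 2.0000. This is Case 1 of the Master Theorem (c < log_b(a), work dominated by leaves), giving O(n^2).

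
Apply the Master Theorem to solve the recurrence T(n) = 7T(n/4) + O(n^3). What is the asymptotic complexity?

Master Theorem for T(n) = 7T(n/4) + O(n^3):

a = 7, b = 4, c = 3
log_b(a) = log_4(7) = 1.4037

Case 3: c = 3 > log_4(7) = 1.4037
T(n) = O(n^3) = O(n^3)

For T(n) = 7T(n/4) + O(n^3): log_4(7) = 1.4037. This is Case 3 of the Master Theorem (c > log_b(a), work dominated by root), giving O(n^3).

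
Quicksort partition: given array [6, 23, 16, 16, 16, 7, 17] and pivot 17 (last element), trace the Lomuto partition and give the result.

Lomuto partition with pivot = 17:

Initial array: [6, 23, 16, 16, 16, 7, 17]

arr[0]=6 <= 17: swap with position 0, array becomes [6, 23, 16, 16, 16, 7, 17]
arr[1]=23 > 17: no swap
arr[2]=16 <= 17: swap with position 1, array becomes [6, 16, 23, 16, 16, 7, 17]
arr[3]=16 <= 17: swap with position 2, array becomes [6, 16, 16, 23, 16, 7, 17]
arr[4]=16 <= 17: swap with position 3, array becomes [6, 16, 16, 16, 23, 7, 17]
arr[5]=7 <= 17: swap with position 4, array becomes [6, 16, 16, 16, 7, 23, 17]

Place pivot at position 5: [6, 16, 16, 16, 7, 17, 23]
Pivot position: 5

After partitioning with pivot 17, the array becomes [6, 16, 16, 16, 7, 17, 23]. The pivot is placed at index 5. All elements to the left of the pivot are <= 17, and all elements to the right are > 17.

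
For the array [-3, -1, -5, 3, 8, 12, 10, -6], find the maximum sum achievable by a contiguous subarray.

Using Kadane's algorithm on [-3, -1, -5, 3, 8, 12, 10, -6]:

Scanning through the array:
Position 1 (value -1): max_ending_here = -1, max_so_far = -1
Position 2 (value -5): max_ending_here = -5, max_so_far = -1
Position 3 (value 3): max_ending_here = 3, max_so_far = 3
Position 4 (value 8): max_ending_here = 11, max_so_far = 11
Position 5 (value 12): max_ending_here = 23, max_so_far = 23
Position 6 (value 10): max_ending_here = 33, max_so_far = 33
Position 7 (value -6): max_ending_here = 27, max_so_far = 33

Maximum subarray: [3, 8, 12, 10]
Maximum sum: 33

The maximum subarray is [3, 8, 12, 10] with sum 33. This subarray runs from index 3 to index 6.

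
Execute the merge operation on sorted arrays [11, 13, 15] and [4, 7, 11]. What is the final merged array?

Merging process:

Compare 11 vs 4: take 4 from right. Merged: [4]
Compare 11 vs 7: take 7 from right. Merged: [4, 7]
Compare 11 vs 11: take 11 from left. Merged: [4, 7, 11]
Compare 13 vs 11: take 11 from right. Merged: [4, 7, 11, 11]
Append remaining from left: [13, 15]. Merged: [4, 7, 11, 11, 13, 15]

Final merged array: [4, 7, 11, 11, 13, 15]
Total comparisons: 4

The merged array is [4, 7, 11, 11, 13, 15], requiring 4 comparisons. The merge step runs in O(n) time where n is the total number of elements.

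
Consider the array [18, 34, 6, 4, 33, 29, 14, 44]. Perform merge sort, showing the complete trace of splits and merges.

Merge sort trace:

Split: [18, 34, 6, 4, 33, 29, 14, 44] -> [18, 34, 6, 4] and [33, 29, 14, 44]
  Split: [18, 34, 6, 4] -> [18, 34] and [6, 4]
    Split: [18, 34] -> [18] and [34]
    Merge: [18] + [34] -> [18, 34]
    Split: [6, 4] -> [6] and [4]
    Merge: [6] + [4] -> [4, 6]
  Merge: [18, 34] + [4, 6] -> [4, 6, 18, 34]
  Split: [33, 29, 14, 44] -> [33, 29] and [14, 44]
    Split: [33, 29] -> [33] and [29]
    Merge: [33] + [29] -> [29, 33]
    Split: [14, 44] -> [14] and [44]
    Merge: [14] + [44] -> [14, 44]
  Merge: [29, 33] + [14, 44] -> [14, 29, 33, 44]
Merge: [4, 6, 18, 34] + [14, 29, 33, 44] -> [4, 6, 14, 18, 29, 33, 34, 44]

Final sorted array: [4, 6, 14, 18, 29, 33, 34, 44]

The merge sort proceeds by recursively splitting the array and merging sorted halves.
After all merges, the sorted array is [4, 6, 14, 18, 29, 33, 34, 44].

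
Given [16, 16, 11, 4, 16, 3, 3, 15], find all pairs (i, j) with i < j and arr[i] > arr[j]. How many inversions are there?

Finding inversions in [16, 16, 11, 4, 16, 3, 3, 15]:

(0, 2): arr[0]=16 > arr[2]=11
(0, 3): arr[0]=16 > arr[3]=4
(0, 5): arr[0]=16 > arr[5]=3
(0, 6): arr[0]=16 > arr[6]=3
(0, 7): arr[0]=16 > arr[7]=15
(1, 2): arr[1]=16 > arr[2]=11
(1, 3): arr[1]=16 > arr[3]=4
(1, 5): arr[1]=16 > arr[5]=3
(1, 6): arr[1]=16 > arr[6]=3
(1, 7): arr[1]=16 > arr[7]=15
(2, 3): arr[2]=11 > arr[3]=4
(2, 5): arr[2]=11 > arr[5]=3
(2, 6): arr[2]=11 > arr[6]=3
(3, 5): arr[3]=4 > arr[5]=3
(3, 6): arr[3]=4 > arr[6]=3
(4, 5): arr[4]=16 > arr[5]=3
(4, 6): arr[4]=16 > arr[6]=3
(4, 7): arr[4]=16 > arr[7]=15

Total inversions: 18

The array has 18 inversion(s): (0,2), (0,3), (0,5), (0,6), (0,7), (1,2), (1,3), (1,5), (1,6), (1,7), (2,3), (2,5), (2,6), (3,5), (3,6), (4,5), (4,6), (4,7). Each pair (i,j) satisfies i < j and arr[i] > arr[j].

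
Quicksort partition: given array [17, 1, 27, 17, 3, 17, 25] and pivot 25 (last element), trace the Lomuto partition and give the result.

Lomuto partition with pivot = 25:

Initial array: [17, 1, 27, 17, 3, 17, 25]

arr[0]=17 <= 25: swap with position 0, array becomes [17, 1, 27, 17, 3, 17, 25]
arr[1]=1 <= 25: swap with position 1, array becomes [17, 1, 27, 17, 3, 17, 25]
arr[2]=27 > 25: no swap
arr[3]=17 <= 25: swap with position 2, array becomes [17, 1, 17, 27, 3, 17, 25]
arr[4]=3 <= 25: swap with position 3, array becomes [17, 1, 17, 3, 27, 17, 25]
arr[5]=17 <= 25: swap with position 4, array becomes [17, 1, 17, 3, 17, 27, 25]

Place pivot at position 5: [17, 1, 17, 3, 17, 25, 27]
Pivot position: 5

After partitioning with pivot 25, the array becomes [17, 1, 17, 3, 17, 25, 27]. The pivot is placed at index 5. All elements to the left of the pivot are <= 25, and all elements to the right are > 25.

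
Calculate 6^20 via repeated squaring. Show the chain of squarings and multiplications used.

Computing 6^20 by squaring (build up from 6^1; each line after the first costs one multiplication):

6^1 = 6
6^2 = (6^1)^2 = 6^2 = 36
6^4 = (6^2)^2 = 36^2 = 1296
6^5 = 6 * 6^4 = 6 * 1296 = 7776
6^10 = (6^5)^2 = 7776^2 = 60466176
6^20 = (6^10)^2 = 60466176^2 = 3656158440062976

Result: 3656158440062976
Multiplications needed: 5 (5 lines after 6^1)

6^20 = 3656158440062976. Using exponentiation by squaring, this requires 5 multiplications. The key idea: if the exponent is even, square the half-power; if odd, multiply by the base once.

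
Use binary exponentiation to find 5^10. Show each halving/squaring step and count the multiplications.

Computing 5^10 by squaring (build up from 5^1; each line after the first costs one multiplication):

5^1 = 5
5^2 = (5^1)^2 = 5^2 = 25
5^4 = (5^2)^2 = 25^2 = 625
5^5 = 5 * 5^4 = 5 * 625 = 3125
5^10 = (5^5)^2 = 3125^2 = 9765625

Result: 9765625
Multiplications needed: 4 (4 lines after 5^1)

5^10 = 9765625. Using exponentiation by squaring, this requires 4 multiplications. The key idea: if the exponent is even, square the half-power; if odd, multiply by the base once.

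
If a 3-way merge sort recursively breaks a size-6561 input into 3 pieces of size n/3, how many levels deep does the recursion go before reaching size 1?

For divide and conquer with division factor 3:

Problem sizes at each level:
Level 0: 6561
Level 1: 2187
Level 2: 729
Level 3: 243
Level 4: 81
Level 5: 27
Level 6: 9
Level 7: 3
Level 8: 1

The root is level 0 and the size-1 base case is level 8 (the tree spans levels 0 through 8, i.e. 9 levels counting the root), so the depth is the number of divisions: log_3(6561) = 8

The recursion tree depth is log_3(6561) = 8. At each level, the problem size is divided by 3, so it takes 8 divisions to reduce to a base case of size 1. The algorithm makes 3 recursive calls at each level.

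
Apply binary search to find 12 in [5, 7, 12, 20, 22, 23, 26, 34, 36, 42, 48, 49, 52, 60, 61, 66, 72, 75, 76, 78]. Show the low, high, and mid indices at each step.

Binary search for 12 in [5, 7, 12, 20, 22, 23, 26, 34, 36, 42, 48, 49, 52, 60, 61, 66, 72, 75, 76, 78]:

lo=0, hi=19, mid=9, arr[mid]=42 -> 42 > 12, search left half
lo=0, hi=8, mid=4, arr[mid]=22 -> 22 > 12, search left half
lo=0, hi=3, mid=1, arr[mid]=7 -> 7 < 12, search right half
lo=2, hi=3, mid=2, arr[mid]=12 -> Found target at index 2!

Binary search finds 12 at index 2 after 4 comparisons. The search repeatedly halves the search space by comparing with the middle element.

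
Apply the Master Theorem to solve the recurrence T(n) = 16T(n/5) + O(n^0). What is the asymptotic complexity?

Master Theorem for T(n) = 16T(n/5) + O(n^0):

a = 16, b = 5, c = 0
log_b(a) = log_5(16) = 1.7227

Case 1: c = 0 < log_5(16) = 1.7227
T(n) = O(n^(log_5 16))

For T(n) = 16T(n/5) + O(n^0): log_5(16) = 1.7227. This is Case 1 of the Master Theorem (c < log_b(a), work dominated by leaves), giving O(n^(log_5 16)).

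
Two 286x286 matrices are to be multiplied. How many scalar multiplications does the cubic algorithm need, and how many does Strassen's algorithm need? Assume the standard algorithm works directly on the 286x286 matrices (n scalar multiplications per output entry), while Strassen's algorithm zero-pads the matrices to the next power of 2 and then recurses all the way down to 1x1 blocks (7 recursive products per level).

Matrix multiplication for 286x286 matrices:

Strassen's algorithm requires power-of-2 dimensions. Pad 286x286 to 512x512 (next power of 2).

Standard algorithm: 286^3 = 23393656 multiplications
Strassen's algorithm: 7^(log2(512)) = 7^9 = 40353607 multiplications
Difference: 23393656 - 40353607 = -16959951 (Strassen uses MORE here due to padding overhead — for small or just-over-power-of-2 n, padding can outweigh the per-level savings)

Standard: 23393656 multiplications (286^3). Strassen: 40353607 multiplications (7^9, after padding to 512x512). Strassen reduces 8 recursive multiplications to 7 at each level.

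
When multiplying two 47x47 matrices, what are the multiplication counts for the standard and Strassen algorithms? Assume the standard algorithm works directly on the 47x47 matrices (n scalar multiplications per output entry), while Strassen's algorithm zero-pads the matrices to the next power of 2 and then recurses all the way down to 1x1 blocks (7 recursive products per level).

Matrix multiplication for 47x47 matrices:

Strassen's algorithm requires power-of-2 dimensions. Pad 47x47 to 64x64 (next power of 2).

Standard algorithm: 47^3 = 103823 multiplications
Strassen's algorithm: 7^(log2(64)) = 7^6 = 117649 multiplications
Difference: 103823 - 117649 = -13826 (Strassen uses MORE here due to padding overhead — for small or just-over-power-of-2 n, padding can outweigh the per-level savings)

Standard: 103823 multiplications (47^3). Strassen: 117649 multiplications (7^6, after padding to 64x64). Strassen reduces 8 recursive multiplications to 7 at each level.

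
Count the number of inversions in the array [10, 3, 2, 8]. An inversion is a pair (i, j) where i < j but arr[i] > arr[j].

Finding inversions in [10, 3, 2, 8]:

(0, 1): arr[0]=10 > arr[1]=3
(0, 2): arr[0]=10 > arr[2]=2
(0, 3): arr[0]=10 > arr[3]=8
(1, 2): arr[1]=3 > arr[2]=2

Total inversions: 4

The array has 4 inversion(s): (0,1), (0,2), (0,3), (1,2). Each pair (i,j) satisfies i < j and arr[i] > arr[j].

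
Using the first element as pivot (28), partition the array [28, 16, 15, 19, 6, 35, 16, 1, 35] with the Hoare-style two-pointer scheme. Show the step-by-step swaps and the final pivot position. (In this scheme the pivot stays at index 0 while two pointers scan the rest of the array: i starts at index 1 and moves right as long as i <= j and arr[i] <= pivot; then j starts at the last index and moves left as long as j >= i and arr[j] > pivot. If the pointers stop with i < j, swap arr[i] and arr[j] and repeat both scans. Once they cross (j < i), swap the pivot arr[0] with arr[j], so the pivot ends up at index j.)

Hoare-style two-pointer partition with pivot = 28:

Initial array: [28, 16, 15, 19, 6, 35, 16, 1, 35]

Pointers start at i = 1, j = 8.
i stops at index 5 (arr[5]=35 > 28), j stops at index 7 (arr[7]=1 <= 28): swap arr[5] and arr[7], array becomes [28, 16, 15, 19, 6, 1, 16, 35, 35]
i ends at 7, j ends at 6: the pointers have crossed (j < i), so scanning stops.

Swap pivot arr[0] with arr[6] to place pivot at position 6: [16, 16, 15, 19, 6, 1, 28, 35, 35]
Pivot position: 6

After partitioning with pivot 28, the array becomes [16, 16, 15, 19, 6, 1, 28, 35, 35]. The pivot is placed at index 6. All elements to the left of the pivot are <= 28, and all elements to the right are > 28.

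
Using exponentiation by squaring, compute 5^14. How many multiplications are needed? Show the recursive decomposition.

Computing 5^14 by squaring (build up from 5^1; each line after the first costs one multiplication):

5^1 = 5
5^2 = (5^1)^2 = 5^2 = 25
5^3 = 5 * 5^2 = 5 * 25 = 125
5^6 = (5^3)^2 = 125^2 = 15625
5^7 = 5 * 5^6 = 5 * 15625 = 78125
5^14 = (5^7)^2 = 78125^2 = 6103515625

Result: 6103515625
Multiplications needed: 5 (5 lines after 5^1)

5^14 = 6103515625. Using exponentiation by squaring, this requires 5 multiplications. The key idea: if the exponent is even, square the half-power; if odd, multiply by the base once.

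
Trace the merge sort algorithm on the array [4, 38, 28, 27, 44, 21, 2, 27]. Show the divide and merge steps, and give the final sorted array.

Merge sort trace:

Split: [4, 38, 28, 27, 44, 21, 2, 27] -> [4, 38, 28, 27] and [44, 21, 2, 27]
  Split: [4, 38, 28, 27] -> [4, 38] and [28, 27]
    Split: [4, 38] -> [4] and [38]
    Merge: [4] + [38] -> [4, 38]
    Split: [28, 27] -> [28] and [27]
    Merge: [28] + [27] -> [27, 28]
  Merge: [4, 38] + [27, 28] -> [4, 27, 28, 38]
  Split: [44, 21, 2, 27] -> [44, 21] and [2, 27]
    Split: [44, 21] -> [44] and [21]
    Merge: [44] + [21] -> [21, 44]
    Split: [2, 27] -> [2] and [27]
    Merge: [2] + [27] -> [2, 27]
  Merge: [21, 44] + [2, 27] -> [2, 21, 27, 44]
Merge: [4, 27, 28, 38] + [2, 21, 27, 44] -> [2, 4, 21, 27, 27, 28, 38, 44]

Final sorted array: [2, 4, 21, 27, 27, 28, 38, 44]

The merge sort proceeds by recursively splitting the array and merging sorted halves.
After all merges, the sorted array is [2, 4, 21, 27, 27, 28, 38, 44].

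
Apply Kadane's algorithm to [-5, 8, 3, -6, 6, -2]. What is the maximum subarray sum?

Using Kadane's algorithm on [-5, 8, 3, -6, 6, -2]:

Scanning through the array:
Position 1 (value 8): max_ending_here = 8, max_so_far = 8
Position 2 (value 3): max_ending_here = 11, max_so_far = 11
Position 3 (value -6): max_ending_here = 5, max_so_far = 11
Position 4 (value 6): max_ending_here = 11, max_so_far = 11
Position 5 (value -2): max_ending_here = 9, max_so_far = 11

Maximum subarray: [8, 3]
Maximum sum: 11

The maximum subarray is [8, 3] with sum 11. This subarray runs from index 1 to index 2.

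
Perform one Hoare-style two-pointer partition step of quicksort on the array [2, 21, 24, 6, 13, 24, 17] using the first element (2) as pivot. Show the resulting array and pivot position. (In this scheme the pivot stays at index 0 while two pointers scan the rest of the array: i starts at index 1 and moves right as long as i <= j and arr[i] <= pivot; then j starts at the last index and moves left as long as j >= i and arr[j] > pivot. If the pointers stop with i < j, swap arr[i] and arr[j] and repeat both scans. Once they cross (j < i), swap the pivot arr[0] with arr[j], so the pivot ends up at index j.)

Hoare-style two-pointer partition with pivot = 2:

Initial array: [2, 21, 24, 6, 13, 24, 17]

Pointers start at i = 1, j = 6.
i ends at 1, j ends at 0: the pointers have crossed (j < i), so scanning stops.

j = 0, so swapping arr[0] with arr[j] leaves the pivot at position 0: [2, 21, 24, 6, 13, 24, 17]
Pivot position: 0

After partitioning with pivot 2, the array becomes [2, 21, 24, 6, 13, 24, 17]. The pivot is placed at index 0. All elements to the left of the pivot are <= 2, and all elements to the right are > 2.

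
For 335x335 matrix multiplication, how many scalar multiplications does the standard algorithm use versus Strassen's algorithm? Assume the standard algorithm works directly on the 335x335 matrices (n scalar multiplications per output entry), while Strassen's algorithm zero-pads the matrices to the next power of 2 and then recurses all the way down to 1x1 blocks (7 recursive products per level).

Matrix multiplication for 335x335 matrices:

Strassen's algorithm requires power-of-2 dimensions. Pad 335x335 to 512x512 (next power of 2).

Standard algorithm: 335^3 = 37595375 multiplications
Strassen's algorithm: 7^(log2(512)) = 7^9 = 40353607 multiplications
Difference: 37595375 - 40353607 = -2758232 (Strassen uses MORE here due to padding overhead — for small or just-over-power-of-2 n, padding can outweigh the per-level savings)

Standard: 37595375 multiplications (335^3). Strassen: 40353607 multiplications (7^9, after padding to 512x512). Strassen reduces 8 recursive multiplications to 7 at each level.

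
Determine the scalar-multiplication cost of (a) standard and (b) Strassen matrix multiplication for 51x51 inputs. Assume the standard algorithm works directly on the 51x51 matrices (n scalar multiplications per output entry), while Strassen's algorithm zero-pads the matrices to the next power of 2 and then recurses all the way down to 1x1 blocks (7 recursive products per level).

Matrix multiplication for 51x51 matrices:

Strassen's algorithm requires power-of-2 dimensions. Pad 51x51 to 64x64 (next power of 2).

Standard algorithm: 51^3 = 132651 multiplications
Strassen's algorithm: 7^(log2(64)) = 7^6 = 117649 multiplications
Savings: 132651 - 117649 = 15002 multiplications

Standard: 132651 multiplications (51^3). Strassen: 117649 multiplications (7^6, after padding to 64x64). Strassen reduces 8 recursive multiplications to 7 at each level.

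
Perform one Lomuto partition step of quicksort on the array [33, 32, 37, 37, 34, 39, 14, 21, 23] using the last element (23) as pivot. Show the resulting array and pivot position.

Lomuto partition with pivot = 23:

Initial array: [33, 32, 37, 37, 34, 39, 14, 21, 23]

arr[0]=33 > 23: no swap
arr[1]=32 > 23: no swap
arr[2]=37 > 23: no swap
arr[3]=37 > 23: no swap
arr[4]=34 > 23: no swap
arr[5]=39 > 23: no swap
arr[6]=14 <= 23: swap with position 0, array becomes [14, 32, 37, 37, 34, 39, 33, 21, 23]
arr[7]=21 <= 23: swap with position 1, array becomes [14, 21, 37, 37, 34, 39, 33, 32, 23]

Place pivot at position 2: [14, 21, 23, 37, 34, 39, 33, 32, 37]
Pivot position: 2

After partitioning with pivot 23, the array becomes [14, 21, 23, 37, 34, 39, 33, 32, 37]. The pivot is placed at index 2. All elements to the left of the pivot are <= 23, and all elements to the right are > 23.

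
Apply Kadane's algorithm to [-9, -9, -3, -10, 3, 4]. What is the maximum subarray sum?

Using Kadane's algorithm on [-9, -9, -3, -10, 3, 4]:

Scanning through the array:
Position 1 (value -9): max_ending_here = -9, max_so_far = -9
Position 2 (value -3): max_ending_here = -3, max_so_far = -3
Position 3 (value -10): max_ending_here = -10, max_so_far = -3
Position 4 (value 3): max_ending_here = 3, max_so_far = 3
Position 5 (value 4): max_ending_here = 7, max_so_far = 7

Maximum subarray: [3, 4]
Maximum sum: 7

The maximum subarray is [3, 4] with sum 7. This subarray runs from index 4 to index 5.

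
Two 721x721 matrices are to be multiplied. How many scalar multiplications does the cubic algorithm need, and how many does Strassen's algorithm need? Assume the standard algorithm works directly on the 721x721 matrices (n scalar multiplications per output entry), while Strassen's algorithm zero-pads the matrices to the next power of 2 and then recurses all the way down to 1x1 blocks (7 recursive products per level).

Matrix multiplication for 721x721 matrices:

Strassen's algorithm requires power-of-2 dimensions. Pad 721x721 to 1024x1024 (next power of 2).

Standard algorithm: 721^3 = 374805361 multiplications
Strassen's algorithm: 7^(log2(1024)) = 7^10 = 282475249 multiplications
Savings: 374805361 - 282475249 = 92330112 multiplications

Standard: 374805361 multiplications (721^3). Strassen: 282475249 multiplications (7^10, after padding to 1024x1024). Strassen reduces 8 recursive multiplications to 7 at each level.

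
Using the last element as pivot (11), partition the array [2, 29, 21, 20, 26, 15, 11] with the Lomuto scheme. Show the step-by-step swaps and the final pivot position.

Lomuto partition with pivot = 11:

Initial array: [2, 29, 21, 20, 26, 15, 11]

arr[0]=2 <= 11: swap with position 0, array becomes [2, 29, 21, 20, 26, 15, 11]
arr[1]=29 > 11: no swap
arr[2]=21 > 11: no swap
arr[3]=20 > 11: no swap
arr[4]=26 > 11: no swap
arr[5]=15 > 11: no swap

Place pivot at position 1: [2, 11, 21, 20, 26, 15, 29]
Pivot position: 1

After partitioning with pivot 11, the array becomes [2, 11, 21, 20, 26, 15, 29]. The pivot is placed at index 1. All elements to the left of the pivot are <= 11, and all elements to the right are > 11.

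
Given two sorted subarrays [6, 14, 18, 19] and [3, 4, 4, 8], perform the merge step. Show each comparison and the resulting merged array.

Merging process:

Compare 6 vs 3: take 3 from right. Merged: [3]
Compare 6 vs 4: take 4 from right. Merged: [3, 4]
Compare 6 vs 4: take 4 from right. Merged: [3, 4, 4]
Compare 6 vs 8: take 6 from left. Merged: [3, 4, 4, 6]
Compare 14 vs 8: take 8 from right. Merged: [3, 4, 4, 6, 8]
Append remaining from left: [14, 18, 19]. Merged: [3, 4, 4, 6, 8, 14, 18, 19]

Final merged array: [3, 4, 4, 6, 8, 14, 18, 19]
Total comparisons: 5

The merged array is [3, 4, 4, 6, 8, 14, 18, 19], requiring 5 comparisons. The merge step runs in O(n) time where n is the total number of elements.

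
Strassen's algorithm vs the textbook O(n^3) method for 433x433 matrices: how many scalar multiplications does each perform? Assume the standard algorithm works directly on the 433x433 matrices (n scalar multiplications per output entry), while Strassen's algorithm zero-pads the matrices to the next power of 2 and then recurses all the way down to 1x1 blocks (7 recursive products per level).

Matrix multiplication for 433x433 matrices:

Strassen's algorithm requires power-of-2 dimensions. Pad 433x433 to 512x512 (next power of 2).

Standard algorithm: 433^3 = 81182737 multiplications
Strassen's algorithm: 7^(log2(512)) = 7^9 = 40353607 multiplications
Savings: 81182737 - 40353607 = 40829130 multiplications

Standard: 81182737 multiplications (433^3). Strassen: 40353607 multiplications (7^9, after padding to 512x512). Strassen reduces 8 recursive multiplications to 7 at each level.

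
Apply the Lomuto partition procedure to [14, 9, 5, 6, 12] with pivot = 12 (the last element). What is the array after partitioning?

Lomuto partition with pivot = 12:

Initial array: [14, 9, 5, 6, 12]

arr[0]=14 > 12: no swap
arr[1]=9 <= 12: swap with position 0, array becomes [9, 14, 5, 6, 12]
arr[2]=5 <= 12: swap with position 1, array becomes [9, 5, 14, 6, 12]
arr[3]=6 <= 12: swap with position 2, array becomes [9, 5, 6, 14, 12]

Place pivot at position 3: [9, 5, 6, 12, 14]
Pivot position: 3

After partitioning with pivot 12, the array becomes [9, 5, 6, 12, 14]. The pivot is placed at index 3. All elements to the left of the pivot are <= 12, and all elements to the right are > 12.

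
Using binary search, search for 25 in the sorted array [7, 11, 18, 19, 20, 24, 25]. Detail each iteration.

Binary search for 25 in [7, 11, 18, 19, 20, 24, 25]:

lo=0, hi=6, mid=3, arr[mid]=19 -> 19 < 25, search right half
lo=4, hi=6, mid=5, arr[mid]=24 -> 24 < 25, search right half
lo=6, hi=6, mid=6, arr[mid]=25 -> Found target at index 6!

Binary search finds 25 at index 6 after 3 comparisons. The search repeatedly halves the search space by comparing with the middle element.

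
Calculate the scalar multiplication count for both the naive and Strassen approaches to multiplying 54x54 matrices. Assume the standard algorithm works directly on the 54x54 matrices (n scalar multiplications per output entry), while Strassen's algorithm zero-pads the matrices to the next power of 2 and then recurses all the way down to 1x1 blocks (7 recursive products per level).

Matrix multiplication for 54x54 matrices:

Strassen's algorithm requires power-of-2 dimensions. Pad 54x54 to 64x64 (next power of 2).

Standard algorithm: 54^3 = 157464 multiplications
Strassen's algorithm: 7^(log2(64)) = 7^6 = 117649 multiplications
Savings: 157464 - 117649 = 39815 multiplications

Standard: 157464 multiplications (54^3). Strassen: 117649 multiplications (7^6, after padding to 64x64). Strassen reduces 8 recursive multiplications to 7 at each level.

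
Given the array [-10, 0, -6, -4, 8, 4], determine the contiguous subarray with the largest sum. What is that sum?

Using Kadane's algorithm on [-10, 0, -6, -4, 8, 4]:

Scanning through the array:
Position 1 (value 0): max_ending_here = 0, max_so_far = 0
Position 2 (value -6): max_ending_here = -6, max_so_far = 0
Position 3 (value -4): max_ending_here = -4, max_so_far = 0
Position 4 (value 8): max_ending_here = 8, max_so_far = 8
Position 5 (value 4): max_ending_here = 12, max_so_far = 12

Maximum subarray: [8, 4]
Maximum sum: 12

The maximum subarray is [8, 4] with sum 12. This subarray runs from index 4 to index 5.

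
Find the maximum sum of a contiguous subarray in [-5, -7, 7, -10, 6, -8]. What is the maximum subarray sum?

Using Kadane's algorithm on [-5, -7, 7, -10, 6, -8]:

Scanning through the array:
Position 1 (value -7): max_ending_here = -7, max_so_far = -5
Position 2 (value 7): max_ending_here = 7, max_so_far = 7
Position 3 (value -10): max_ending_here = -3, max_so_far = 7
Position 4 (value 6): max_ending_here = 6, max_so_far = 7
Position 5 (value -8): max_ending_here = -2, max_so_far = 7

Maximum subarray: [7]
Maximum sum: 7

The maximum subarray is [7] with sum 7. This subarray runs from index 2 to index 2.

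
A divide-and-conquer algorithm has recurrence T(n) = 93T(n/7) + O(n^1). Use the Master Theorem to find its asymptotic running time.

Master Theorem for T(n) = 93T(n/7) + O(n^1):

a = 93, b = 7, c = 1
log_b(a) = log_7(93) = 2.3293

Case 1: c = 1 < log_7(93) = 2.3293
T(n) = O(n^(log_7 93))

For T(n) = 93T(n/7) + O(n^1): log_7(93) = 2.3293. This is Case 1 of the Master Theorem (c < log_b(a), work dominated by leaves), giving O(n^(log_7 93)).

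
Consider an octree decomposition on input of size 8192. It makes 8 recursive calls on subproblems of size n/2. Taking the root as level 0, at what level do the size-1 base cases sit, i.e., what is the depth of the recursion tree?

For divide and conquer with division factor 2:

Problem sizes at each level:
Level 0: 8192
Level 1: 4096
Level 2: 2048
Level 3: 1024
Level 4: 512
Level 5: 256
Level 6: 128
Level 7: 64
Level 8: 32
Level 9: 16
Level 10: 8
Level 11: 4
Level 12: 2
Level 13: 1

The root is level 0 and the size-1 base case is level 13 (the tree spans levels 0 through 13, i.e. 14 levels counting the root), so the depth is the number of divisions: log_2(8192) = 13

The recursion tree depth is log_2(8192) = 13. At each level, the problem size is divided by 2, so it takes 13 divisions to reduce to a base case of size 1. The algorithm makes 8 recursive calls at each level.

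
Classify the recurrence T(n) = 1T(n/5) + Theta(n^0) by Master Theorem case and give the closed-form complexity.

Master Theorem for T(n) = 1T(n/5) + O(n^0):

a = 1, b = 5, c = 0
log_b(a) = log_5(1) = 0.0000

Case 2: c = 0 = log_5(1) = 0.0000
T(n) = O(n^0 log n) = O(log n)

For T(n) = 1T(n/5) + O(n^0): log_5(1) = 0.0000. This is Case 2 of the Master Theorem (c = log_b(a), equal work at all levels), giving O(log n).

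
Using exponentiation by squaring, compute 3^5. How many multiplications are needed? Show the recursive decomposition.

Computing 3^5 by squaring (build up from 3^1; each line after the first costs one multiplication):

3^1 = 3
3^2 = (3^1)^2 = 3^2 = 9
3^4 = (3^2)^2 = 9^2 = 81
3^5 = 3 * 3^4 = 3 * 81 = 243

Result: 243
Multiplications needed: 3 (3 lines after 3^1)

3^5 = 243. Using exponentiation by squaring, this requires 3 multiplications. The key idea: if the exponent is even, square the half-power; if odd, multiply by the base once.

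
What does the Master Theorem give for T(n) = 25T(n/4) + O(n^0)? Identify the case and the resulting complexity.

Master Theorem for T(n) = 25T(n/4) + O(n^0):

a = 25, b = 4, c = 0
log_b(a) = log_4(25) = 2.3219

Case 1: c = 0 < log_4(25) = 2.3219
T(n) = O(n^(log_4 25))

For T(n) = 25T(n/4) + O(n^0): log_4(25) = 2.3219. This is Case 1 of the Master Theorem (c < log_b(a), work dominated by leaves), giving O(n^(log_4 25)).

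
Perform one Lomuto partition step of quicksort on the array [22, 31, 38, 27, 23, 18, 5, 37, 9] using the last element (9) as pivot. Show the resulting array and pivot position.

Lomuto partition with pivot = 9:

Initial array: [22, 31, 38, 27, 23, 18, 5, 37, 9]

arr[0]=22 > 9: no swap
arr[1]=31 > 9: no swap
arr[2]=38 > 9: no swap
arr[3]=27 > 9: no swap
arr[4]=23 > 9: no swap
arr[5]=18 > 9: no swap
arr[6]=5 <= 9: swap with position 0, array becomes [5, 31, 38, 27, 23, 18, 22, 37, 9]
arr[7]=37 > 9: no swap

Place pivot at position 1: [5, 9, 38, 27, 23, 18, 22, 37, 31]
Pivot position: 1

After partitioning with pivot 9, the array becomes [5, 9, 38, 27, 23, 18, 22, 37, 31]. The pivot is placed at index 1. All elements to the left of the pivot are <= 9, and all elements to the right are > 9.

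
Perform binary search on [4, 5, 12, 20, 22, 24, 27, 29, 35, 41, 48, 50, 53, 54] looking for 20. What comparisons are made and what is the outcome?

Binary search for 20 in [4, 5, 12, 20, 22, 24, 27, 29, 35, 41, 48, 50, 53, 54]:

lo=0, hi=13, mid=6, arr[mid]=27 -> 27 > 20, search left half
lo=0, hi=5, mid=2, arr[mid]=12 -> 12 < 20, search right half
lo=3, hi=5, mid=4, arr[mid]=22 -> 22 > 20, search left half
lo=3, hi=3, mid=3, arr[mid]=20 -> Found target at index 3!

Binary search finds 20 at index 3 after 4 comparisons. The search repeatedly halves the search space by comparing with the middle element.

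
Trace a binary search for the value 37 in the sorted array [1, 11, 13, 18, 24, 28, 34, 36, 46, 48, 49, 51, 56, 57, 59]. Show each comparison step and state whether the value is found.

Binary search for 37 in [1, 11, 13, 18, 24, 28, 34, 36, 46, 48, 49, 51, 56, 57, 59]:

lo=0, hi=14, mid=7, arr[mid]=36 -> 36 < 37, search right half
lo=8, hi=14, mid=11, arr[mid]=51 -> 51 > 37, search left half
lo=8, hi=10, mid=9, arr[mid]=48 -> 48 > 37, search left half
lo=8, hi=8, mid=8, arr[mid]=46 -> 46 > 37, search left half
lo=8 > hi=7, target 37 not found

Binary search determines that 37 is not in the array after 4 comparisons. The search space was exhausted without finding the target.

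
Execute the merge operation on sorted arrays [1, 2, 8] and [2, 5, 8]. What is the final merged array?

Merging process:

Compare 1 vs 2: take 1 from left. Merged: [1]
Compare 2 vs 2: take 2 from left. Merged: [1, 2]
Compare 8 vs 2: take 2 from right. Merged: [1, 2, 2]
Compare 8 vs 5: take 5 from right. Merged: [1, 2, 2, 5]
Compare 8 vs 8: take 8 from left. Merged: [1, 2, 2, 5, 8]
Append remaining from right: [8]. Merged: [1, 2, 2, 5, 8, 8]

Final merged array: [1, 2, 2, 5, 8, 8]
Total comparisons: 5

The merged array is [1, 2, 2, 5, 8, 8], requiring 5 comparisons. The merge step runs in O(n) time where n is the total number of elements.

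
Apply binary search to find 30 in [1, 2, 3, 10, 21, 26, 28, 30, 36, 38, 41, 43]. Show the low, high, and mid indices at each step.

Binary search for 30 in [1, 2, 3, 10, 21, 26, 28, 30, 36, 38, 41, 43]:

lo=0, hi=11, mid=5, arr[mid]=26 -> 26 < 30, search right half
lo=6, hi=11, mid=8, arr[mid]=36 -> 36 > 30, search left half
lo=6, hi=7, mid=6, arr[mid]=28 -> 28 < 30, search right half
lo=7, hi=7, mid=7, arr[mid]=30 -> Found target at index 7!

Binary search finds 30 at index 7 after 4 comparisons. The search repeatedly halves the search space by comparing with the middle element.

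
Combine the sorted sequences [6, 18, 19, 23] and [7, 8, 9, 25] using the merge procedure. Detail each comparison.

Merging process:

Compare 6 vs 7: take 6 from left. Merged: [6]
Compare 18 vs 7: take 7 from right. Merged: [6, 7]
Compare 18 vs 8: take 8 from right. Merged: [6, 7, 8]
Compare 18 vs 9: take 9 from right. Merged: [6, 7, 8, 9]
Compare 18 vs 25: take 18 from left. Merged: [6, 7, 8, 9, 18]
Compare 19 vs 25: take 19 from left. Merged: [6, 7, 8, 9, 18, 19]
Compare 23 vs 25: take 23 from left. Merged: [6, 7, 8, 9, 18, 19, 23]
Append remaining from right: [25]. Merged: [6, 7, 8, 9, 18, 19, 23, 25]

Final merged array: [6, 7, 8, 9, 18, 19, 23, 25]
Total comparisons: 7

The merged array is [6, 7, 8, 9, 18, 19, 23, 25], requiring 7 comparisons. The merge step runs in O(n) time where n is the total number of elements.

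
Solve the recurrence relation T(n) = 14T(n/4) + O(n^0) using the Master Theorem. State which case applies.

Master Theorem for T(n) = 14T(n/4) + O(n^0):

a = 14, b = 4, c = 0
log_b(a) = log_4(14) = 1.9037

Case 1: c = 0 < log_4(14) = 1.9037
T(n) = O(n^(log_4 14))

For T(n) = 14T(n/4) + O(n^0): log_4(14) = 1.9037. This is Case 1 of the Master Theorem (c < log_b(a), work dominated by leaves), giving O(n^(log_4 14)).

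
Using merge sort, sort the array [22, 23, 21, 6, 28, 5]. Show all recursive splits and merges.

Merge sort trace:

Split: [22, 23, 21, 6, 28, 5] -> [22, 23, 21] and [6, 28, 5]
  Split: [22, 23, 21] -> [22] and [23, 21]
    Split: [23, 21] -> [23] and [21]
    Merge: [23] + [21] -> [21, 23]
  Merge: [22] + [21, 23] -> [21, 22, 23]
  Split: [6, 28, 5] -> [6] and [28, 5]
    Split: [28, 5] -> [28] and [5]
    Merge: [28] + [5] -> [5, 28]
  Merge: [6] + [5, 28] -> [5, 6, 28]
Merge: [21, 22, 23] + [5, 6, 28] -> [5, 6, 21, 22, 23, 28]

Final sorted array: [5, 6, 21, 22, 23, 28]

The merge sort proceeds by recursively splitting the array and merging sorted halves.
After all merges, the sorted array is [5, 6, 21, 22, 23, 28].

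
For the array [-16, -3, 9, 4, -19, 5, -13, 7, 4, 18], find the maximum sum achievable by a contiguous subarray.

Using Kadane's algorithm on [-16, -3, 9, 4, -19, 5, -13, 7, 4, 18]:

Scanning through the array:
Position 1 (value -3): max_ending_here = -3, max_so_far = -3
Position 2 (value 9): max_ending_here = 9, max_so_far = 9
Position 3 (value 4): max_ending_here = 13, max_so_far = 13
Position 4 (value -19): max_ending_here = -6, max_so_far = 13
Position 5 (value 5): max_ending_here = 5, max_so_far = 13
Position 6 (value -13): max_ending_here = -8, max_so_far = 13
Position 7 (value 7): max_ending_here = 7, max_so_far = 13
Position 8 (value 4): max_ending_here = 11, max_so_far = 13
Position 9 (value 18): max_ending_here = 29, max_so_far = 29

Maximum subarray: [7, 4, 18]
Maximum sum: 29

The maximum subarray is [7, 4, 18] with sum 29. This subarray runs from index 7 to index 9.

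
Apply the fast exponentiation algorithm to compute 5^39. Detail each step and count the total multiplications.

Computing 5^39 by squaring (build up from 5^1; each line after the first costs one multiplication):

5^1 = 5
5^2 = (5^1)^2 = 5^2 = 25
5^4 = (5^2)^2 = 25^2 = 625
5^8 = (5^4)^2 = 625^2 = 390625
5^9 = 5 * 5^8 = 5 * 390625 = 1953125
5^18 = (5^9)^2 = 1953125^2 = 3814697265625
5^19 = 5 * 5^18 = 5 * 3814697265625 = 19073486328125
5^38 = (5^19)^2 = 19073486328125^2 = 363797880709171295166015625
5^39 = 5 * 5^38 = 5 * 363797880709171295166015625 = 1818989403545856475830078125

Result: 1818989403545856475830078125
Multiplications needed: 8 (8 lines after 5^1)

5^39 = 1818989403545856475830078125. Using exponentiation by squaring, this requires 8 multiplications. The key idea: if the exponent is even, square the half-power; if odd, multiply by the base once.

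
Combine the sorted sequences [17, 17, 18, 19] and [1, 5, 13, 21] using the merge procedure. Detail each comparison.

Merging process:

Compare 17 vs 1: take 1 from right. Merged: [1]
Compare 17 vs 5: take 5 from right. Merged: [1, 5]
Compare 17 vs 13: take 13 from right. Merged: [1, 5, 13]
Compare 17 vs 21: take 17 from left. Merged: [1, 5, 13, 17]
Compare 17 vs 21: take 17 from left. Merged: [1, 5, 13, 17, 17]
Compare 18 vs 21: take 18 from left. Merged: [1, 5, 13, 17, 17, 18]
Compare 19 vs 21: take 19 from left. Merged: [1, 5, 13, 17, 17, 18, 19]
Append remaining from right: [21]. Merged: [1, 5, 13, 17, 17, 18, 19, 21]

Final merged array: [1, 5, 13, 17, 17, 18, 19, 21]
Total comparisons: 7

The merged array is [1, 5, 13, 17, 17, 18, 19, 21], requiring 7 comparisons. The merge step runs in O(n) time where n is the total number of elements.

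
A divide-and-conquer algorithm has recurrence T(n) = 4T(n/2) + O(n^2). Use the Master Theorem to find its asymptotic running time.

Master Theorem for T(n) = 4T(n/2) + O(n^2):

a = 4, b = 2, c = 2
log_b(a) = log_2(4) = 2.0000

Case 2: c = 2 = log_2(4) = 2.0000
T(n) = O(n^2 log n) = O(n^2 log n)

For T(n) = 4T(n/2) + O(n^2): log_2(4) = 2.0000. This is Case 2 of the Master Theorem (c = log_b(a), equal work at all levels), giving O(n^2 log n).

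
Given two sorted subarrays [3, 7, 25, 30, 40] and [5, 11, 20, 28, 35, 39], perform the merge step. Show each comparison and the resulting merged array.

Merging process:

Compare 3 vs 5: take 3 from left. Merged: [3]
Compare 7 vs 5: take 5 from right. Merged: [3, 5]
Compare 7 vs 11: take 7 from left. Merged: [3, 5, 7]
Compare 25 vs 11: take 11 from right. Merged: [3, 5, 7, 11]
Compare 25 vs 20: take 20 from right. Merged: [3, 5, 7, 11, 20]
Compare 25 vs 28: take 25 from left. Merged: [3, 5, 7, 11, 20, 25]
Compare 30 vs 28: take 28 from right. Merged: [3, 5, 7, 11, 20, 25, 28]
Compare 30 vs 35: take 30 from left. Merged: [3, 5, 7, 11, 20, 25, 28, 30]
Compare 40 vs 35: take 35 from right. Merged: [3, 5, 7, 11, 20, 25, 28, 30, 35]
Compare 40 vs 39: take 39 from right. Merged: [3, 5, 7, 11, 20, 25, 28, 30, 35, 39]
Append remaining from left: [40]. Merged: [3, 5, 7, 11, 20, 25, 28, 30, 35, 39, 40]

Final merged array: [3, 5, 7, 11, 20, 25, 28, 30, 35, 39, 40]
Total comparisons: 10

The merged array is [3, 5, 7, 11, 20, 25, 28, 30, 35, 39, 40], requiring 10 comparisons. The merge step runs in O(n) time where n is the total number of elements.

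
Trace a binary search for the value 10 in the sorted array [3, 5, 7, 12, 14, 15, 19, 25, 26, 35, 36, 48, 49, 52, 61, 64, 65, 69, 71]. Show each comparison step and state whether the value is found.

Binary search for 10 in [3, 5, 7, 12, 14, 15, 19, 25, 26, 35, 36, 48, 49, 52, 61, 64, 65, 69, 71]:

lo=0, hi=18, mid=9, arr[mid]=35 -> 35 > 10, search left half
lo=0, hi=8, mid=4, arr[mid]=14 -> 14 > 10, search left half
lo=0, hi=3, mid=1, arr[mid]=5 -> 5 < 10, search right half
lo=2, hi=3, mid=2, arr[mid]=7 -> 7 < 10, search right half
lo=3, hi=3, mid=3, arr[mid]=12 -> 12 > 10, search left half
lo=3 > hi=2, target 10 not found

Binary search determines that 10 is not in the array after 5 comparisons. The search space was exhausted without finding the target.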